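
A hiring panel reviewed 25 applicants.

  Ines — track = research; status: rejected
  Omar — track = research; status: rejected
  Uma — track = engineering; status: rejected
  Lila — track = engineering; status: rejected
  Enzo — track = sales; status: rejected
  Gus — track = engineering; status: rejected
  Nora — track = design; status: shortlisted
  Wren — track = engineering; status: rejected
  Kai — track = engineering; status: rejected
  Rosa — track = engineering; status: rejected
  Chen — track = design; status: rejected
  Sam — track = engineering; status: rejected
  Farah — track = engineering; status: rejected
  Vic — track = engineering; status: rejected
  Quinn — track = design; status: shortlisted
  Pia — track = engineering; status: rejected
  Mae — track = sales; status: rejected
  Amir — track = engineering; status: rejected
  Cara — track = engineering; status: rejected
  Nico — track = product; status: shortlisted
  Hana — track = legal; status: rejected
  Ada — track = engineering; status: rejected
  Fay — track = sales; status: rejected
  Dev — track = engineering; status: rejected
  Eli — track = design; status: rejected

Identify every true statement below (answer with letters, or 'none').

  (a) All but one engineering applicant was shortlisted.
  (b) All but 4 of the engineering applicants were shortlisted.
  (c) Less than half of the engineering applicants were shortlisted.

|A| = 14, |A ∩ B| = 0, |A ∖ B| = 14.
(a) |A ∖ B| = 1: fails.
(b) |A ∖ B| = 4: fails.
(c) |A ∩ B| < |A ∖ B|: holds.

(c)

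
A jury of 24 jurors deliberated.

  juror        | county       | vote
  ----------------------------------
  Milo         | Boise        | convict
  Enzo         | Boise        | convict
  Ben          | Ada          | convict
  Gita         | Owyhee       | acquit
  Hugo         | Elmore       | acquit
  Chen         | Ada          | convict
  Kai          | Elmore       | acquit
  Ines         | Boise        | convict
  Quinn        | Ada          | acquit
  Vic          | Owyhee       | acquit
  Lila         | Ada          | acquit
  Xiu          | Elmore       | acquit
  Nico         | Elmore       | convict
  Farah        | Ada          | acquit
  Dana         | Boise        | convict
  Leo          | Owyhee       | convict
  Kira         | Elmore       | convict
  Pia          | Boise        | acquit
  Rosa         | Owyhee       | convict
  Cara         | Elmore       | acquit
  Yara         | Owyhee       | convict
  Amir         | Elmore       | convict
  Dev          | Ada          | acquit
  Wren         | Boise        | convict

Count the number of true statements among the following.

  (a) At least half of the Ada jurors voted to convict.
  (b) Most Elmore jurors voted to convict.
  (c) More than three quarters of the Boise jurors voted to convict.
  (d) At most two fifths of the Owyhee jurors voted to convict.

(a) Ada: |A| = 6, |A ∩ B| = 2; needs |A ∩ B| ≥ |A ∖ B| — false.
(b) Elmore: |A| = 7, |A ∩ B| = 3; needs |A ∩ B| > |A ∖ B| — false.
(c) Boise: |A| = 6, |A ∩ B| = 5; needs |A ∩ B| / |A| > 3/4 — true.
(d) Owyhee: |A| = 5, |A ∩ B| = 3; needs |A ∩ B| / |A| ≤ 2/5 — false.

1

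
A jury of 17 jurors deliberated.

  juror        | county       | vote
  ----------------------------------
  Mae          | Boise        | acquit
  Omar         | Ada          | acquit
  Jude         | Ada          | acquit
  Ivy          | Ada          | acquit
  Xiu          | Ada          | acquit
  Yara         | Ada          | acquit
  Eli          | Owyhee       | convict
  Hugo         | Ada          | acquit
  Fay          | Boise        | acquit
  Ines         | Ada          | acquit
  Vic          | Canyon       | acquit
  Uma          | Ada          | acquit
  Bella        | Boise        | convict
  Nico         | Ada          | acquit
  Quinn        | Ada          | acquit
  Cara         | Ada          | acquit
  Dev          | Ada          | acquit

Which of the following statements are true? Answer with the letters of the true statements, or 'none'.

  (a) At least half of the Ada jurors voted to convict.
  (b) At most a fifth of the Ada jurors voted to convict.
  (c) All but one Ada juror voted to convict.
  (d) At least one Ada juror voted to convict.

(b)

|A| = 12, |A ∩ B| = 0, |A ∖ B| = 12.
(a) |A ∩ B| ≥ |A ∖ B|: fails.
(b) |A ∩ B| / |A| ≤ 1/5: holds.
(c) |A ∖ B| = 1: fails.
(d) A ∩ B ≠ ∅ (|A ∩ B| ≥ 1): fails.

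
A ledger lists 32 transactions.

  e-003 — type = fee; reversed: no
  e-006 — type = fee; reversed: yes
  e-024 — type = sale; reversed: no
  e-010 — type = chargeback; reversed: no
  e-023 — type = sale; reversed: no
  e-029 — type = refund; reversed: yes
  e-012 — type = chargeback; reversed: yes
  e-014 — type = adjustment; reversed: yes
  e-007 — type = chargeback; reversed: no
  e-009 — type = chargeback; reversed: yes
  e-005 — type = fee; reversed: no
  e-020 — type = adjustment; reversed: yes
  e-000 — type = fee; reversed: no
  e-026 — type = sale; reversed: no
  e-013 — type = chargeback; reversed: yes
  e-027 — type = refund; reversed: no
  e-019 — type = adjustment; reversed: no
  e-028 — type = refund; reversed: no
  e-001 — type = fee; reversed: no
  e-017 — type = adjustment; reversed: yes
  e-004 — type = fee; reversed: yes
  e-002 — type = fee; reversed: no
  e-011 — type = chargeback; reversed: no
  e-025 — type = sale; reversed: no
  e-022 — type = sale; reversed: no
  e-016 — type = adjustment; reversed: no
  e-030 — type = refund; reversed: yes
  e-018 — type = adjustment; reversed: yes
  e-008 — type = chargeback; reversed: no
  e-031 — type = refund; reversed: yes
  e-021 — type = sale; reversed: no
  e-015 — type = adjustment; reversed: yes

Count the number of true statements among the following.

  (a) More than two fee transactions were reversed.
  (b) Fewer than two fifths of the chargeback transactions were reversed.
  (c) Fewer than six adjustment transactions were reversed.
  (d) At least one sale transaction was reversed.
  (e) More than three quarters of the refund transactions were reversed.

1

(a) fee: |A| = 7, |A ∩ B| = 2; needs |A ∩ B| > 2 — false.
(b) chargeback: |A| = 7, |A ∩ B| = 3; needs |A ∩ B| / |A| < 2/5 — false.
(c) adjustment: |A| = 7, |A ∩ B| = 5; needs |A ∩ B| < 6 — true.
(d) sale: |A| = 6, |A ∩ B| = 0; needs A ∩ B ≠ ∅ (|A ∩ B| ≥ 1) — false.
(e) refund: |A| = 5, |A ∩ B| = 3; needs |A ∩ B| / |A| > 3/4 — false.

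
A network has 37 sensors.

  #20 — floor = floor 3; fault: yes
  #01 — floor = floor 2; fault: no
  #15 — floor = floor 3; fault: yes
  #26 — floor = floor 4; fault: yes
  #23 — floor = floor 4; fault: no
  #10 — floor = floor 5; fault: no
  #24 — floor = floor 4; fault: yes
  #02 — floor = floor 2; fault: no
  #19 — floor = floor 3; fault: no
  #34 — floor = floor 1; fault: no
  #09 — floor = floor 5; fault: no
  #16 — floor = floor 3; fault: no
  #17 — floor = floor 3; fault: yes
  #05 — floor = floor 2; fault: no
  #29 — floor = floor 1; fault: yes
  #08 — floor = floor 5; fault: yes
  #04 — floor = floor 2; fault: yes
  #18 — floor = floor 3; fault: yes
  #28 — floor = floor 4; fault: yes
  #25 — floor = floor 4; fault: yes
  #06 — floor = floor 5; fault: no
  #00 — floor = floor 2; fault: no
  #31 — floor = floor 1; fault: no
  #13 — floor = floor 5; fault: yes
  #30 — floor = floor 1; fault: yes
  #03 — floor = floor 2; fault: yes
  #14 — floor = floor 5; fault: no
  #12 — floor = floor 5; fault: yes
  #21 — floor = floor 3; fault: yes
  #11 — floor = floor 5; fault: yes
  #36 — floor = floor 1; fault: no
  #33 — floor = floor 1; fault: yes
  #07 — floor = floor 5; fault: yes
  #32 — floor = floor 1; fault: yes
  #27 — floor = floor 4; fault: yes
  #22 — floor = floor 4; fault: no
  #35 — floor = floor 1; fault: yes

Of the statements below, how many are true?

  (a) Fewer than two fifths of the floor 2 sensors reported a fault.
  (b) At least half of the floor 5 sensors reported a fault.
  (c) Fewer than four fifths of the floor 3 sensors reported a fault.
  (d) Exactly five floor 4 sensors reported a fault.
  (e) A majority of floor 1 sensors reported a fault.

(a) floor 2: |A| = 6, |A ∩ B| = 2; needs |A ∩ B| / |A| < 2/5 — true.
(b) floor 5: |A| = 9, |A ∩ B| = 5; needs |A ∩ B| ≥ |A ∖ B| — true.
(c) floor 3: |A| = 7, |A ∩ B| = 5; needs |A ∩ B| / |A| < 4/5 — true.
(d) floor 4: |A| = 7, |A ∩ B| = 5; needs |A ∩ B| = 5 — true.
(e) floor 1: |A| = 8, |A ∩ B| = 5; needs |A ∩ B| > |A ∖ B| — true.

5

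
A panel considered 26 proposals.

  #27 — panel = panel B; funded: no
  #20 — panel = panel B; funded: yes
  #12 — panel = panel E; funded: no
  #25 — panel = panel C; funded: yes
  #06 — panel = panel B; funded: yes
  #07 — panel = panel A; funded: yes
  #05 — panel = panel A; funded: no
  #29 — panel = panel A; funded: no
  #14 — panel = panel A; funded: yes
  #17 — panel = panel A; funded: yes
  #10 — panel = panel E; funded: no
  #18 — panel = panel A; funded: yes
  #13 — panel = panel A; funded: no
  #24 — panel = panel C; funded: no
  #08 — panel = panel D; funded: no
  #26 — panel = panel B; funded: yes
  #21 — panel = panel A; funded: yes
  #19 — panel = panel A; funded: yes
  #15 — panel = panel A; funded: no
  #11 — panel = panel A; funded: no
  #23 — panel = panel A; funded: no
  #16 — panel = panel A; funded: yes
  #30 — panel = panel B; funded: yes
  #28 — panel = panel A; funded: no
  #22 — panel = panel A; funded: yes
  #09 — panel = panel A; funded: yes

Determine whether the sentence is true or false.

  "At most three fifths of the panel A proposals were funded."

Truth condition: |A ∩ B| / |A| ≤ 3/5.
|A| = 16, |A ∩ B| = 9, |A ∖ B| = 7.
|A ∩ B|/|A| = 9/16, so the statement is true.

True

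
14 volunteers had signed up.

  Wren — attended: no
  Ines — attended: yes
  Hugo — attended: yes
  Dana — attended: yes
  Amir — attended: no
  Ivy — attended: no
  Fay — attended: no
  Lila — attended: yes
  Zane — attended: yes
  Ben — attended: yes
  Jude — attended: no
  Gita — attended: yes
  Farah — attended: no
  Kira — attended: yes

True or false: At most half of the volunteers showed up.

The determiner here denotes the relation: |A ∩ B| ≤ |A ∖ B|.
A (the restrictor) = {Wren, Ines, Hugo, Dana, Amir, Ivy, Fay, Lila, Zane, Ben, Jude, Gita, Farah, Kira}, |A| = 14.
A ∩ B = {Ines, Hugo, Dana, Lila, Zane, Ben, Gita, Kira}, so |A ∩ B| = 8.
A ∖ B = {Wren, Amir, Ivy, Fay, Jude, Farah}, so |A ∖ B| = 6.
8 > 6, so the statement is false.

False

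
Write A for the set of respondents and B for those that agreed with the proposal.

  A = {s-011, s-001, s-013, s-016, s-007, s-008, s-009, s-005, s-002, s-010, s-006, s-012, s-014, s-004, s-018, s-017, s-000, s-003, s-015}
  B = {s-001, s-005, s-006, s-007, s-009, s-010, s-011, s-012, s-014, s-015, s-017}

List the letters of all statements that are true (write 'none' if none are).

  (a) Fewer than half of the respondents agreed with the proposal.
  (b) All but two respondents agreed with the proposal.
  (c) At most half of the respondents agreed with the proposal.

|A| = 19, |A ∩ B| = 11, |A ∖ B| = 8.
(a) |A ∩ B| < |A ∖ B|: fails.
(b) |A ∖ B| = 2: fails.
(c) |A ∩ B| ≤ |A ∖ B|: fails.

none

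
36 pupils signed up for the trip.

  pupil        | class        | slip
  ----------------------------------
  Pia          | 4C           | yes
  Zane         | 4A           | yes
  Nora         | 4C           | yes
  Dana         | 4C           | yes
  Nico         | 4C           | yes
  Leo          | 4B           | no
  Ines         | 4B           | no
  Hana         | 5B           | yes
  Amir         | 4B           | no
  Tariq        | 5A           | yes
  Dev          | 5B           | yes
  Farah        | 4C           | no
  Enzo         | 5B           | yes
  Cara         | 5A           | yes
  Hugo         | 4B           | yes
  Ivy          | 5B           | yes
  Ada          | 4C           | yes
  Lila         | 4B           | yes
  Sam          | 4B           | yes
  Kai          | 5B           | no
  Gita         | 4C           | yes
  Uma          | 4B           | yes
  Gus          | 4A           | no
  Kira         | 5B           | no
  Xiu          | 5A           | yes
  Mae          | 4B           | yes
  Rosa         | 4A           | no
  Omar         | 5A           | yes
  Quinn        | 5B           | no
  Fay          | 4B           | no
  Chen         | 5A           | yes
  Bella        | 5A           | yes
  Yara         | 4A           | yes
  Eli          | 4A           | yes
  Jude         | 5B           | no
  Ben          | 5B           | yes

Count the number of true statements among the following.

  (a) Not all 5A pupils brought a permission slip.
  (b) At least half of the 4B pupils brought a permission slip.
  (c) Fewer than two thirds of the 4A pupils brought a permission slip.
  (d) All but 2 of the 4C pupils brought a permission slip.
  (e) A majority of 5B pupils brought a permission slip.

3

(a) 5A: |A| = 6, |A ∩ B| = 6; needs A ⊄ B (|A ∖ B| ≥ 1) — false.
(b) 4B: |A| = 9, |A ∩ B| = 5; needs |A ∩ B| ≥ |A ∖ B| — true.
(c) 4A: |A| = 5, |A ∩ B| = 3; needs |A ∩ B| / |A| < 2/3 — true.
(d) 4C: |A| = 7, |A ∩ B| = 6; needs |A ∖ B| = 2 — false.
(e) 5B: |A| = 9, |A ∩ B| = 5; needs |A ∩ B| > |A ∖ B| — true.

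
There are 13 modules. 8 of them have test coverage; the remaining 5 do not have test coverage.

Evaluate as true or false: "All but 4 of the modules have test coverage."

'All but 4 of the modules have test coverage' holds iff |A ∖ B| = 4.
|A| = 13, |A ∩ B| = 8, |A ∖ B| = 5.
|A ∖ B| = 5, so the statement is false.

False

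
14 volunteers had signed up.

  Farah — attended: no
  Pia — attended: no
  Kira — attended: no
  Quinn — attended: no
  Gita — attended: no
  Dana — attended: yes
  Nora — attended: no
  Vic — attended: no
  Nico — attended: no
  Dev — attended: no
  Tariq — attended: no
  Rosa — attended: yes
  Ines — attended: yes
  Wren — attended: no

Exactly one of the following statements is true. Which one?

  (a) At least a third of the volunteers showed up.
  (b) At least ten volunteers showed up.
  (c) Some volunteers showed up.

|A| = 14, |A ∩ B| = 3, |A ∖ B| = 11.
(a) requires |A ∩ B| / |A| ≥ 1/3: false.
(b) requires |A ∩ B| ≥ 10: false.
(c) requires A ∩ B ≠ ∅ (|A ∩ B| ≥ 1): true.

(c)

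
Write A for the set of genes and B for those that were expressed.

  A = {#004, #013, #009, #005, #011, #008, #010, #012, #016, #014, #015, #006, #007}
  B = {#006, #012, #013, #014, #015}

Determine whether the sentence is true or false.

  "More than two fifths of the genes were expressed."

False

The determiner here denotes the relation: |A ∩ B| / |A| > 2/5.
A (the restrictor) = {#004, #013, #009, #005, #011, #008, #010, #012, #016, #014, #015, #006, #007}, |A| = 13.
A ∩ B = {#013, #012, #014, #015, #006}, so |A ∩ B| = 5.
A ∖ B = {#004, #009, #005, #011, #008, #010, #016, #007}, so |A ∖ B| = 8.
|A ∩ B|/|A| = 5/13, so the statement is false.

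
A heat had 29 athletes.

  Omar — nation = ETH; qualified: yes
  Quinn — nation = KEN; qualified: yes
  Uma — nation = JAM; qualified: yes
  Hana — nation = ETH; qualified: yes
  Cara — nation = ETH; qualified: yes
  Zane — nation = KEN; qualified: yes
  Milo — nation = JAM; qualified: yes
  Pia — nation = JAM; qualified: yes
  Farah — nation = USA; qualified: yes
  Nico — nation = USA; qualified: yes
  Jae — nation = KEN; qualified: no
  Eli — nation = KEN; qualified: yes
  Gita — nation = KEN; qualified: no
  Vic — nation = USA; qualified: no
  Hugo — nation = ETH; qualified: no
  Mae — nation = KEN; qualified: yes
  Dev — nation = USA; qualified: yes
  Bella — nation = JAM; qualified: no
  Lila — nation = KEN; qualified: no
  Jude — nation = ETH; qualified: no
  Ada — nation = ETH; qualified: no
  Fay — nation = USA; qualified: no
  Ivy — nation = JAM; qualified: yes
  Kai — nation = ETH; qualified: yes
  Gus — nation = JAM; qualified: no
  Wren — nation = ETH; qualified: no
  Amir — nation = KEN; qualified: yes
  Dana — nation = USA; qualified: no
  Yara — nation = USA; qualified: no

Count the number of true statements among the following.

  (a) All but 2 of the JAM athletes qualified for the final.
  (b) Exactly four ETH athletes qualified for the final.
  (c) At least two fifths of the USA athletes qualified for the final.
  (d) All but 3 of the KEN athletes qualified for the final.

4

(a) JAM: |A| = 6, |A ∩ B| = 4; needs |A ∖ B| = 2 — true.
(b) ETH: |A| = 8, |A ∩ B| = 4; needs |A ∩ B| = 4 — true.
(c) USA: |A| = 7, |A ∩ B| = 3; needs |A ∩ B| / |A| ≥ 2/5 — true.
(d) KEN: |A| = 8, |A ∩ B| = 5; needs |A ∖ B| = 3 — true.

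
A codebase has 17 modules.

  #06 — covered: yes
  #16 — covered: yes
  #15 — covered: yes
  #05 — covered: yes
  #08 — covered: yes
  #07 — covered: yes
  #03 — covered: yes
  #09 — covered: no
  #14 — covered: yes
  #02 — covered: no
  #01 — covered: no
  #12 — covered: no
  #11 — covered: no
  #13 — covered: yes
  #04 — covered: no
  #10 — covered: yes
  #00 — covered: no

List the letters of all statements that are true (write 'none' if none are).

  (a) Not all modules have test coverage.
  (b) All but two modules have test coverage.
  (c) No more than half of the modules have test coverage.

(a)

|A| = 17, |A ∩ B| = 10, |A ∖ B| = 7.
(a) A ⊄ B (|A ∖ B| ≥ 1): holds.
(b) |A ∖ B| = 2: fails.
(c) |A ∩ B| ≤ |A ∖ B|: fails.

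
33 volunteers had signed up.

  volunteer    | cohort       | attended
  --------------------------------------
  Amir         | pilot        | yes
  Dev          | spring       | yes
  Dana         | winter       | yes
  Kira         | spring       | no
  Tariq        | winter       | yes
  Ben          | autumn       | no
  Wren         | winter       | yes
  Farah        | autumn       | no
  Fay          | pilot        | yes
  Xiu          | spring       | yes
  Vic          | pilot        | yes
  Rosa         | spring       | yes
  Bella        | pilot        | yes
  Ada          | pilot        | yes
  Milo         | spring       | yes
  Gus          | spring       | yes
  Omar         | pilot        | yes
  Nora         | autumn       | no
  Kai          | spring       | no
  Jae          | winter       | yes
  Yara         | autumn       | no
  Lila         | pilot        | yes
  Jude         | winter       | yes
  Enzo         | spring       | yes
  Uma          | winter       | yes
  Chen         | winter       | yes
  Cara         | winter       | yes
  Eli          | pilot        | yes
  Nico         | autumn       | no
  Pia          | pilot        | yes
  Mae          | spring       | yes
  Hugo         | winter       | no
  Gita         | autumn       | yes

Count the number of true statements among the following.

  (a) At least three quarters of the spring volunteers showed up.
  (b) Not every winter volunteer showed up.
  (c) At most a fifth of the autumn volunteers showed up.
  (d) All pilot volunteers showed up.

(a) spring: |A| = 9, |A ∩ B| = 7; needs |A ∩ B| / |A| ≥ 3/4 — true.
(b) winter: |A| = 9, |A ∩ B| = 8; needs A ⊄ B (|A ∖ B| ≥ 1) — true.
(c) autumn: |A| = 6, |A ∩ B| = 1; needs |A ∩ B| / |A| ≤ 1/5 — true.
(d) pilot: |A| = 9, |A ∩ B| = 9; needs A ⊆ B, i.e. every element of A is in B (|A ∖ B| = 0) — true.

4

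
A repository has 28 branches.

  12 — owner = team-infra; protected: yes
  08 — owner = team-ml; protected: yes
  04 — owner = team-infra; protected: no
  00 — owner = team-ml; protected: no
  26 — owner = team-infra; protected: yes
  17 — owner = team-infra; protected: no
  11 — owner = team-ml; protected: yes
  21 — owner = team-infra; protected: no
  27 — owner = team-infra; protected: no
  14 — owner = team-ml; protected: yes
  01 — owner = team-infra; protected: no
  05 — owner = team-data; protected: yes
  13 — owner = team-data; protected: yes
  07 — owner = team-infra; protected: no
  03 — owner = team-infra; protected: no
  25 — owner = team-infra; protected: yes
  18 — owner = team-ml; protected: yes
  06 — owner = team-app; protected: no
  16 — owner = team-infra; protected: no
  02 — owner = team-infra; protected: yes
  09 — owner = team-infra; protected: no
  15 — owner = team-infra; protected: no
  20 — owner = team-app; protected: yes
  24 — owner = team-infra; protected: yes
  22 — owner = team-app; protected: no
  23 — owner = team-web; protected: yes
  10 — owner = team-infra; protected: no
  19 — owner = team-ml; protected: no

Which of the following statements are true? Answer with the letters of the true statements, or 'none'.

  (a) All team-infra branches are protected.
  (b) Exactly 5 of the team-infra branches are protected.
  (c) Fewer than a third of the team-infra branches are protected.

|A| = 16, |A ∩ B| = 5, |A ∖ B| = 11.
(a) A ⊆ B, i.e. every element of A is in B (|A ∖ B| = 0): fails.
(b) |A ∩ B| = 5: holds.
(c) |A ∩ B| / |A| < 1/3: holds.

(b), (c)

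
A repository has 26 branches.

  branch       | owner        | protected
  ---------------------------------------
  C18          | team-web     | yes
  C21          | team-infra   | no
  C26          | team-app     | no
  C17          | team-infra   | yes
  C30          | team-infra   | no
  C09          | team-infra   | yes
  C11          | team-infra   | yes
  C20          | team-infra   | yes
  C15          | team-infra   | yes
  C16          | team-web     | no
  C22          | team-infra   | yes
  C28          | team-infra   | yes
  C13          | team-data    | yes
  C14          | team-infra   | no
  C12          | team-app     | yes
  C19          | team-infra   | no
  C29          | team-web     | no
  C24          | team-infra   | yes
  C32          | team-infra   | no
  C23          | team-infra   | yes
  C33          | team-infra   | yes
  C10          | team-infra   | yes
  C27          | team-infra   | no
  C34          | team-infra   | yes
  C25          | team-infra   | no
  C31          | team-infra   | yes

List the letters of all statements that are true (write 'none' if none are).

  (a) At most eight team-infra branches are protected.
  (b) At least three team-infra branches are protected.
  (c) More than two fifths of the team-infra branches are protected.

(b), (c)

|A| = 20, |A ∩ B| = 13, |A ∖ B| = 7.
(a) |A ∩ B| ≤ 8: fails.
(b) |A ∩ B| ≥ 3: holds.
(c) |A ∩ B| / |A| > 2/5: holds.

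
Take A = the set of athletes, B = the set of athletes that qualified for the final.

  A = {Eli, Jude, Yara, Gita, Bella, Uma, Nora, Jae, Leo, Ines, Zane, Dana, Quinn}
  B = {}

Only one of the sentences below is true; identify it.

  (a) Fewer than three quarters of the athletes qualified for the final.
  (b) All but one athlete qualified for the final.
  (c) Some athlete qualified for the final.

|A| = 13, |A ∩ B| = 0, |A ∖ B| = 13.
(a) requires |A ∩ B| / |A| < 3/4: true.
(b) requires |A ∖ B| = 1: false.
(c) requires A ∩ B ≠ ∅ (|A ∩ B| ≥ 1): false.

(a)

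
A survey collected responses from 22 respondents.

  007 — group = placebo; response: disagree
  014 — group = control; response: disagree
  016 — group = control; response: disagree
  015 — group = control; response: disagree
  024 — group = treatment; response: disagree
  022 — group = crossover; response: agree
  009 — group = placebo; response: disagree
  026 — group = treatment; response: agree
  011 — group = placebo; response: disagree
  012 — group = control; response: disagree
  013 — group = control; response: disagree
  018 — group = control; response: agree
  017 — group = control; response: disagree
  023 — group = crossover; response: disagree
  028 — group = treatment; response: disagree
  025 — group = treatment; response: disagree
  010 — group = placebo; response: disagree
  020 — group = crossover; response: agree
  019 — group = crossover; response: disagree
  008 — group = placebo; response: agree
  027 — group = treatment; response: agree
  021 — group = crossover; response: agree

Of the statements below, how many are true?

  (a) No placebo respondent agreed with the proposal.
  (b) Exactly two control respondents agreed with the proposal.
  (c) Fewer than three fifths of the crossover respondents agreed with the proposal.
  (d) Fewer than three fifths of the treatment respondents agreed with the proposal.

1

(a) placebo: |A| = 5, |A ∩ B| = 1; needs A ∩ B = ∅ (|A ∩ B| = 0) — false.
(b) control: |A| = 7, |A ∩ B| = 1; needs |A ∩ B| = 2 — false.
(c) crossover: |A| = 5, |A ∩ B| = 3; needs |A ∩ B| / |A| < 3/5 — false.
(d) treatment: |A| = 5, |A ∩ B| = 2; needs |A ∩ B| / |A| < 3/5 — true.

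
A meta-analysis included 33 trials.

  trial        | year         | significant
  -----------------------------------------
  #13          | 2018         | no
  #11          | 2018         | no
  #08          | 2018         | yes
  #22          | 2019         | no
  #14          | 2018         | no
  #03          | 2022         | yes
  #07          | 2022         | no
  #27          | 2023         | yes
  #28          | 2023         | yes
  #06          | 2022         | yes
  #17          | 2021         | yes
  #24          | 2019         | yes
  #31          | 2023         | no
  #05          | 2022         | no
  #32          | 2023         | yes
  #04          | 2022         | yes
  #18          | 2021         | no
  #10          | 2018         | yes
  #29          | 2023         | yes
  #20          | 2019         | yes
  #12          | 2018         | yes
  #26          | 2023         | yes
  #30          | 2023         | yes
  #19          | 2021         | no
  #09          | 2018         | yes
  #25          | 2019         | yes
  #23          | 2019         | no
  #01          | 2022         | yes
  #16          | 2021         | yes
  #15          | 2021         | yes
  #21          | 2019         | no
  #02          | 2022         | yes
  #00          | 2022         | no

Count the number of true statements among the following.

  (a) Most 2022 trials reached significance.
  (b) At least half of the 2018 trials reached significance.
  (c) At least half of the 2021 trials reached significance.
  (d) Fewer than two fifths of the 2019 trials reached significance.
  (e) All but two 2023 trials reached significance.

(a) 2022: |A| = 8, |A ∩ B| = 5; needs |A ∩ B| > |A ∖ B| — true.
(b) 2018: |A| = 7, |A ∩ B| = 4; needs |A ∩ B| ≥ |A ∖ B| — true.
(c) 2021: |A| = 5, |A ∩ B| = 3; needs |A ∩ B| ≥ |A ∖ B| — true.
(d) 2019: |A| = 6, |A ∩ B| = 3; needs |A ∩ B| / |A| < 2/5 — false.
(e) 2023: |A| = 7, |A ∩ B| = 6; needs |A ∖ B| = 2 — false.

3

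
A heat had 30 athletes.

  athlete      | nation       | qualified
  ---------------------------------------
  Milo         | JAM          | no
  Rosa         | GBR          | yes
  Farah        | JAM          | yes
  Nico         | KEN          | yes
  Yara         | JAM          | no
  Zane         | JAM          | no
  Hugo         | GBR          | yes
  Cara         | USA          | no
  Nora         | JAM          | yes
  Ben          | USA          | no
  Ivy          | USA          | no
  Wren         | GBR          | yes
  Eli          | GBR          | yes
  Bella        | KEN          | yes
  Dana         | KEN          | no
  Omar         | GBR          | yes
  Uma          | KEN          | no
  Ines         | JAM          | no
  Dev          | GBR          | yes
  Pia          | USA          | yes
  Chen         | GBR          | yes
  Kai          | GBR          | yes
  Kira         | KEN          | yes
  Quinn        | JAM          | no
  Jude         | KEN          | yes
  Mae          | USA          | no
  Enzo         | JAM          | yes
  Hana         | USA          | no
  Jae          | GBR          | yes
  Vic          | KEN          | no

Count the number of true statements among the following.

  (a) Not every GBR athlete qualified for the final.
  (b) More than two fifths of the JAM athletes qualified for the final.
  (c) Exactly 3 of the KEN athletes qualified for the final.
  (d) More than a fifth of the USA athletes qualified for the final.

(a) GBR: |A| = 9, |A ∩ B| = 9; needs A ⊄ B (|A ∖ B| ≥ 1) — false.
(b) JAM: |A| = 8, |A ∩ B| = 3; needs |A ∩ B| / |A| > 2/5 — false.
(c) KEN: |A| = 7, |A ∩ B| = 4; needs |A ∩ B| = 3 — false.
(d) USA: |A| = 6, |A ∩ B| = 1; needs |A ∩ B| / |A| > 1/5 — false.

0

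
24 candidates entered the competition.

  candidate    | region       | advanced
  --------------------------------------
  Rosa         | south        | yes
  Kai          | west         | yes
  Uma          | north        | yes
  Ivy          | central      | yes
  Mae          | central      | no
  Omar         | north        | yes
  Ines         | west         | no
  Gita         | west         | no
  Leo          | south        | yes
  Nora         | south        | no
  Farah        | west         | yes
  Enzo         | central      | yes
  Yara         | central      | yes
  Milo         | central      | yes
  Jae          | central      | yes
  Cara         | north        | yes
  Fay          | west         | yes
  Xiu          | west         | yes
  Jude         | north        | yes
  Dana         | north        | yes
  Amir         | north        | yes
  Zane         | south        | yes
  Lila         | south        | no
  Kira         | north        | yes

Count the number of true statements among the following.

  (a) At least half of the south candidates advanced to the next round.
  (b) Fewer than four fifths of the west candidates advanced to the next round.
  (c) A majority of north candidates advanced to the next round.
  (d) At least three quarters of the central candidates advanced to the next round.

(a) south: |A| = 5, |A ∩ B| = 3; needs |A ∩ B| ≥ |A ∖ B| — true.
(b) west: |A| = 6, |A ∩ B| = 4; needs |A ∩ B| / |A| < 4/5 — true.
(c) north: |A| = 7, |A ∩ B| = 7; needs |A ∩ B| > |A ∖ B| — true.
(d) central: |A| = 6, |A ∩ B| = 5; needs |A ∩ B| / |A| ≥ 3/4 — true.

4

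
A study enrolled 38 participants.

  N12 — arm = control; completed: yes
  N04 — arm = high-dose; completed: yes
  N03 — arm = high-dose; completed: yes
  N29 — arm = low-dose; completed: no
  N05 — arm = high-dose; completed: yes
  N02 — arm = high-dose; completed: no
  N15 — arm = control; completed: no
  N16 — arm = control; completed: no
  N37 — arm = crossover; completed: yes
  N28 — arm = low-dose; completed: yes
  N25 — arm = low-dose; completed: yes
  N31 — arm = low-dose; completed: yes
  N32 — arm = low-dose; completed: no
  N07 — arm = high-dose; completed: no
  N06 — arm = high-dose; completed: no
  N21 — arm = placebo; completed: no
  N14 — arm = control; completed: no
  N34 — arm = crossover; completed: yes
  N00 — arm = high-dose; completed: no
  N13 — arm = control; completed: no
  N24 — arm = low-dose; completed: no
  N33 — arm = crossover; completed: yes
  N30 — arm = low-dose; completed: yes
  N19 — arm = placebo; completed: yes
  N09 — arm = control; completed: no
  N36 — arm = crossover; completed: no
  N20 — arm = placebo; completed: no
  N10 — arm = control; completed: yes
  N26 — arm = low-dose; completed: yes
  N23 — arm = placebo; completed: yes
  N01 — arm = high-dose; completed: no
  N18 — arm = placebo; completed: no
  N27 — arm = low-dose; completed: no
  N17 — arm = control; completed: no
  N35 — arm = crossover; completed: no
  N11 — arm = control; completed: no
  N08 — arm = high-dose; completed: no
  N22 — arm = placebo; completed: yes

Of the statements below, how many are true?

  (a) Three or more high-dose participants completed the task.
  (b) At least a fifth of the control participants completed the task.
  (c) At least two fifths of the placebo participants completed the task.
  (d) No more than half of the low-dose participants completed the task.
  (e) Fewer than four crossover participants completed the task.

(a) high-dose: |A| = 9, |A ∩ B| = 3; needs |A ∩ B| ≥ 3 — true.
(b) control: |A| = 9, |A ∩ B| = 2; needs |A ∩ B| / |A| ≥ 1/5 — true.
(c) placebo: |A| = 6, |A ∩ B| = 3; needs |A ∩ B| / |A| ≥ 2/5 — true.
(d) low-dose: |A| = 9, |A ∩ B| = 5; needs |A ∩ B| ≤ |A ∖ B| — false.
(e) crossover: |A| = 5, |A ∩ B| = 3; needs |A ∩ B| < 4 — true.

4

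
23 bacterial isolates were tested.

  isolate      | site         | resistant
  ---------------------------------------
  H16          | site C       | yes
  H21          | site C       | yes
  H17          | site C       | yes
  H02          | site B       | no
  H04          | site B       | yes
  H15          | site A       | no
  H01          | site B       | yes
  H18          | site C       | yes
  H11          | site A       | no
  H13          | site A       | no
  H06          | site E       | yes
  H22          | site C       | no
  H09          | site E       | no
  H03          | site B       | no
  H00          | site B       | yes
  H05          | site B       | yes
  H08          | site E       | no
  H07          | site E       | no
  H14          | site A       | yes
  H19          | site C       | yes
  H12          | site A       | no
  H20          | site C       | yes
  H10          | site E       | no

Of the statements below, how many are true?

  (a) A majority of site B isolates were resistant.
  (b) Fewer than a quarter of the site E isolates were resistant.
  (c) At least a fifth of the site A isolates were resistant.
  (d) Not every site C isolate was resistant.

4

(a) site B: |A| = 6, |A ∩ B| = 4; needs |A ∩ B| > |A ∖ B| — true.
(b) site E: |A| = 5, |A ∩ B| = 1; needs |A ∩ B| / |A| < 1/4 — true.
(c) site A: |A| = 5, |A ∩ B| = 1; needs |A ∩ B| / |A| ≥ 1/5 — true.
(d) site C: |A| = 7, |A ∩ B| = 6; needs A ⊄ B (|A ∖ B| ≥ 1) — true.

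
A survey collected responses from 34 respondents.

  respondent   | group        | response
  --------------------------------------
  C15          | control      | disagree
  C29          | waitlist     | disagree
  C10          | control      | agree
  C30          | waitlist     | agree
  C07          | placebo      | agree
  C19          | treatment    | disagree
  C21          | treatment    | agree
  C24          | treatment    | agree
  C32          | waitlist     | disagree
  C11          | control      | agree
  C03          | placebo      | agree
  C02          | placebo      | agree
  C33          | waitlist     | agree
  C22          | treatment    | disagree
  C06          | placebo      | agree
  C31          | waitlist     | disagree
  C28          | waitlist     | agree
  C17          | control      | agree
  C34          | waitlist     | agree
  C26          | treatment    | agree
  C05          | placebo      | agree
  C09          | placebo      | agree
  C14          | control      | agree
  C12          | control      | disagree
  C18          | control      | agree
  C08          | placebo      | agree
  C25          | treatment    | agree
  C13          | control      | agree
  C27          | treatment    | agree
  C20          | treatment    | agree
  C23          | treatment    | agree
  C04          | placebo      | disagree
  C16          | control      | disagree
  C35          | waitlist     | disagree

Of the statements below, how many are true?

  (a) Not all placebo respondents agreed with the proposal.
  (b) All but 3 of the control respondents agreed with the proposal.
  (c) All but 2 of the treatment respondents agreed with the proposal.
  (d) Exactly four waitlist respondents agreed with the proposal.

(a) placebo: |A| = 8, |A ∩ B| = 7; needs A ⊄ B (|A ∖ B| ≥ 1) — true.
(b) control: |A| = 9, |A ∩ B| = 6; needs |A ∖ B| = 3 — true.
(c) treatment: |A| = 9, |A ∩ B| = 7; needs |A ∖ B| = 2 — true.
(d) waitlist: |A| = 8, |A ∩ B| = 4; needs |A ∩ B| = 4 — true.

4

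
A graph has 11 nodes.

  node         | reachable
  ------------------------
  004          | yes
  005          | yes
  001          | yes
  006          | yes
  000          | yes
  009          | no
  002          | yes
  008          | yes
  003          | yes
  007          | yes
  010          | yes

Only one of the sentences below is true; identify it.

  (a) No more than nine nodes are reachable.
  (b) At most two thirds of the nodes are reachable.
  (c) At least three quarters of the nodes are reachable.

|A| = 11, |A ∩ B| = 10, |A ∖ B| = 1.
(a) requires |A ∩ B| ≤ 9: false.
(b) requires |A ∩ B| / |A| ≤ 2/3: false.
(c) requires |A ∩ B| / |A| ≥ 3/4: true.

(c)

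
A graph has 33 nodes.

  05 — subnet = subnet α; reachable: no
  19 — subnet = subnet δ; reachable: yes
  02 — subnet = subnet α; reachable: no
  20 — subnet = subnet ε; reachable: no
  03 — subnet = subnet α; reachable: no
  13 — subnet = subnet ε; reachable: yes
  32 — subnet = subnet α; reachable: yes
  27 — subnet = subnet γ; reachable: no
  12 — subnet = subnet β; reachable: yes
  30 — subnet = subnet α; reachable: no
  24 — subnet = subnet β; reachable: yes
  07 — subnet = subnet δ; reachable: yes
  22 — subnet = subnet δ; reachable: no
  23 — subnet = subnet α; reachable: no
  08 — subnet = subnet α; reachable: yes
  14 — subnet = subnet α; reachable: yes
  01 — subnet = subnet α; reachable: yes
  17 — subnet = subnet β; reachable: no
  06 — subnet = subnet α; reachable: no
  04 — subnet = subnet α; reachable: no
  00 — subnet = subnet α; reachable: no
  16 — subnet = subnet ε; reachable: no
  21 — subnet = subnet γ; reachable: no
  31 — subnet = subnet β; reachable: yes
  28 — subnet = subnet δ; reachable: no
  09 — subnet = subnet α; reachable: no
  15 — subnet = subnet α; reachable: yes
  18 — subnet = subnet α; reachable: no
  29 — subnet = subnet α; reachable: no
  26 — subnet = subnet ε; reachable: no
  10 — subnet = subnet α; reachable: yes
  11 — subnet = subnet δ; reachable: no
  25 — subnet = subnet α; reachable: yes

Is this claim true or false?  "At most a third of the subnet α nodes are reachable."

'At most a third of the subnet α nodes are reachable' holds iff |A ∩ B| / |A| ≤ 1/3.
|A| = 18, |A ∩ B| = 7, |A ∖ B| = 11.
|A ∩ B|/|A| = 7/18, so the statement is false.

False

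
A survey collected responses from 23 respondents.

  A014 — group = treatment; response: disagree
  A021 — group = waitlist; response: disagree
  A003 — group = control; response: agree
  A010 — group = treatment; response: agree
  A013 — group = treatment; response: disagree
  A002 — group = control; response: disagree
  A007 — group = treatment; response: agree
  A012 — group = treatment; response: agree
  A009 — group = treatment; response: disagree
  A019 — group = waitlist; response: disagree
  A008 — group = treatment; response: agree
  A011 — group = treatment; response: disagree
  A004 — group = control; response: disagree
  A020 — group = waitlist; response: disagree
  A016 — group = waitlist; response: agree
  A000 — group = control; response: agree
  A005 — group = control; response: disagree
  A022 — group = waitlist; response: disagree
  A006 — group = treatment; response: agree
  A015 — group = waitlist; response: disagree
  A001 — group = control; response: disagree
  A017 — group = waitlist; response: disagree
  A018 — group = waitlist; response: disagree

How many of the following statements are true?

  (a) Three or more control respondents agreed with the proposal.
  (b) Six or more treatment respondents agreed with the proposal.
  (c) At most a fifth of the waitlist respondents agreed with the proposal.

(a) control: |A| = 6, |A ∩ B| = 2; needs |A ∩ B| ≥ 3 — false.
(b) treatment: |A| = 9, |A ∩ B| = 5; needs |A ∩ B| ≥ 6 — false.
(c) waitlist: |A| = 8, |A ∩ B| = 1; needs |A ∩ B| / |A| ≤ 1/5 — true.

1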